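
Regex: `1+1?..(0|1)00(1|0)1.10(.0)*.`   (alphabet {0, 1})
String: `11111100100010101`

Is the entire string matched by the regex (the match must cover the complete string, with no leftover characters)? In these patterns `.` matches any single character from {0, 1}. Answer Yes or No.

Yes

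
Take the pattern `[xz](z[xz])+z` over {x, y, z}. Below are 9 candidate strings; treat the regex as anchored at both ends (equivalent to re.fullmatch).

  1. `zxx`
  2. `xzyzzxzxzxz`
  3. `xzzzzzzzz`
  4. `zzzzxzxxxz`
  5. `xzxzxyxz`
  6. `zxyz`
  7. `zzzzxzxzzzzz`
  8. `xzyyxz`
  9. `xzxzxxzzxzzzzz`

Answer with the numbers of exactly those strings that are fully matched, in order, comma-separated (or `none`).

1 → no match — must end with `z`
2 → no match
3 → no match
4 → no match
5 → no match
6 → no match
7 → match
8 → no match
9 → no match

7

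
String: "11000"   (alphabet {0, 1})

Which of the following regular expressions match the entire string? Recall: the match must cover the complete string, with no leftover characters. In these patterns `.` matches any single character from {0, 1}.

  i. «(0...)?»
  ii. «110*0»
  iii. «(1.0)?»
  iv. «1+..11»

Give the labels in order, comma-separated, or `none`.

ii

i → no match
ii → match
iii → no match
iv → no match — must end with "11"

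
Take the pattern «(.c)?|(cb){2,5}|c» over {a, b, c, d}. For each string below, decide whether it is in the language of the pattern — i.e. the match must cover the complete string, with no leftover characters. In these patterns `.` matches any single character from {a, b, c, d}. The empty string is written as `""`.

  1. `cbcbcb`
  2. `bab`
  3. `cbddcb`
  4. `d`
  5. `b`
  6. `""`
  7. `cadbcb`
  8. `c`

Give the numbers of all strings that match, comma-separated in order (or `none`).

1, 6, 8

1 → match
2 → no match
3 → no match
4 → no match
5 → no match
6 → match
7 → no match
8 → match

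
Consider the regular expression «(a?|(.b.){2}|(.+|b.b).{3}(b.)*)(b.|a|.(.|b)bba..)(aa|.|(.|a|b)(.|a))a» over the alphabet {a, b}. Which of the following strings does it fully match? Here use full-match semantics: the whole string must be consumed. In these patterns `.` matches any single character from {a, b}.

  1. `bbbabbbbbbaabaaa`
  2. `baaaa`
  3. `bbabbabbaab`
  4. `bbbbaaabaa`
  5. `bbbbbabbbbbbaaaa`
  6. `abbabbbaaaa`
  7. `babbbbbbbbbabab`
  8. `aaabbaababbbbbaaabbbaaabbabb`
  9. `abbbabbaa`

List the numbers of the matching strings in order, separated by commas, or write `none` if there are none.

1 → match
2 → match
3 → no match — must end with `a`
4 → match
5 → match
6 → match
7 → no match — must end with `a`
8 → no match — must end with `a`
9 → match

1, 2, 4, 5, 6, 9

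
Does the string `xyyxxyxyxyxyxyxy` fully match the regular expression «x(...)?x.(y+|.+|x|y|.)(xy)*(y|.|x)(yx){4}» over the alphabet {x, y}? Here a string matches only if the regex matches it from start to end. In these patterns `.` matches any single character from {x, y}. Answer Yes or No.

No

Every match must end with `yx`, but `xyyxxyxyxyxyxyxy` does not.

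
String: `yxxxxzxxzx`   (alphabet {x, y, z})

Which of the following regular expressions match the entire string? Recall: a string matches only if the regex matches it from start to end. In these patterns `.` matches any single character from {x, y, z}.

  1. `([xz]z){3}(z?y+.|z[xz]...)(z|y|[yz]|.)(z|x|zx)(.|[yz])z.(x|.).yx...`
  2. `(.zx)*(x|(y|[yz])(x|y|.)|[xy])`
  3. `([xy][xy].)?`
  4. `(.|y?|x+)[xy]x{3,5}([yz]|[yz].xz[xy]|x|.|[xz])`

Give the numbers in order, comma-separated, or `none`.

4

1 → no match
2 → no match
3 → no match
4 → match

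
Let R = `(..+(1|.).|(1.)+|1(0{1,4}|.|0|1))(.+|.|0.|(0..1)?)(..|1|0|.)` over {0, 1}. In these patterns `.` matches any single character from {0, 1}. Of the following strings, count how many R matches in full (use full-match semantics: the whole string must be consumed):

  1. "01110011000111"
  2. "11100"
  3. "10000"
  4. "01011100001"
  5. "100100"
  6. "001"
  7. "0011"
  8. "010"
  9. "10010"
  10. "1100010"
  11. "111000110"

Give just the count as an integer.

8

1 → match
2 → match
3 → match
4 → match
5 → match
6 → no match
7 → no match
8 → no match
9 → match
10 → match
11 → match
Total matched: 8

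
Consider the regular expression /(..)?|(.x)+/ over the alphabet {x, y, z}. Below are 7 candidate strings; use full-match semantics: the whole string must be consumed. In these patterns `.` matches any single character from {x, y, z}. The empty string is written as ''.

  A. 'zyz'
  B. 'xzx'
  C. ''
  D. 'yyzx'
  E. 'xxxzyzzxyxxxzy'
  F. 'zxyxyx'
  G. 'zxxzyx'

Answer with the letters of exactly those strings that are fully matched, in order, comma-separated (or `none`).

C, F

A → no match
B → no match
C → match
D → no match
E → no match
F → match
G → no match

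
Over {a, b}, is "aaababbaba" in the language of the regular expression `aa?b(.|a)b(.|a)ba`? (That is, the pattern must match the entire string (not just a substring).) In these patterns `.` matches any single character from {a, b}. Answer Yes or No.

No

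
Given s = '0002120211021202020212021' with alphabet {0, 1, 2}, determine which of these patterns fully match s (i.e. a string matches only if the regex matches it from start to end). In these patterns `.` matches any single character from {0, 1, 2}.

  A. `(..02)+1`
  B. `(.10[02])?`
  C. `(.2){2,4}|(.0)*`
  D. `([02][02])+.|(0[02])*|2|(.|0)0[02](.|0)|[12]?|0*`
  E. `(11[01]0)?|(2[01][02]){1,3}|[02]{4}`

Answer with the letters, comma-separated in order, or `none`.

A → match
B → no match
C → no match
D → no match
E → no match

A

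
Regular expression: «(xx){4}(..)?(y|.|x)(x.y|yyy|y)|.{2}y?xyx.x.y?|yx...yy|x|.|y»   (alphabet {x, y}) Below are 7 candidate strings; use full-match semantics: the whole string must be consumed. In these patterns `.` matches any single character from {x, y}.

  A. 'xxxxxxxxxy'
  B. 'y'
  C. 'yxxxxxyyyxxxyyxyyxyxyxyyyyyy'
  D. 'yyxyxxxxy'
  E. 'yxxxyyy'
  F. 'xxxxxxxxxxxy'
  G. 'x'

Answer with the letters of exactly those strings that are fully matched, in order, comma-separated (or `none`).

A, B, D, E, F, G

A. 'xxxxxxxxxy' → match
B. 'y' → match
C → no match
D. 'yyxyxxxxy' → match
E. 'yxxxyyy' → match
F. 'xxxxxxxxxxxy' → match
G. 'x' → match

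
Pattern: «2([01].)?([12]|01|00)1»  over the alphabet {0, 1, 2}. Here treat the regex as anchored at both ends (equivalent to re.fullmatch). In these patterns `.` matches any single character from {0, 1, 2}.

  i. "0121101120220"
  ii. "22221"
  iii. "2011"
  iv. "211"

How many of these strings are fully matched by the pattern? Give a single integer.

i → no match — must start with "2"
ii → no match
iii → match
iv → match
Total matched: 2

2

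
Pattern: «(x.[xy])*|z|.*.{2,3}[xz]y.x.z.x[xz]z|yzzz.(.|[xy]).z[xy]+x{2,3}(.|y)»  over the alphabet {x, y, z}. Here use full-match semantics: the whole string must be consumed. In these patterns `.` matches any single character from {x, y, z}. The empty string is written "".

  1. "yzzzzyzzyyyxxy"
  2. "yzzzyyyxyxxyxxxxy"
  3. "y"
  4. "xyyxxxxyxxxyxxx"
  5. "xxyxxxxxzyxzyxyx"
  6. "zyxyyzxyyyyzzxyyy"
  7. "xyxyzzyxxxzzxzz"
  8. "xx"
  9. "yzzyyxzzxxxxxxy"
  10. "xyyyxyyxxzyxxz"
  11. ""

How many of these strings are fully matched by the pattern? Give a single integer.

1 → match
2 → no match
3 → no match
4 → match
5 → no match
6 → no match
7 → match
8 → no match
9 → no match
10 → match
11 → match
Total matched: 5

5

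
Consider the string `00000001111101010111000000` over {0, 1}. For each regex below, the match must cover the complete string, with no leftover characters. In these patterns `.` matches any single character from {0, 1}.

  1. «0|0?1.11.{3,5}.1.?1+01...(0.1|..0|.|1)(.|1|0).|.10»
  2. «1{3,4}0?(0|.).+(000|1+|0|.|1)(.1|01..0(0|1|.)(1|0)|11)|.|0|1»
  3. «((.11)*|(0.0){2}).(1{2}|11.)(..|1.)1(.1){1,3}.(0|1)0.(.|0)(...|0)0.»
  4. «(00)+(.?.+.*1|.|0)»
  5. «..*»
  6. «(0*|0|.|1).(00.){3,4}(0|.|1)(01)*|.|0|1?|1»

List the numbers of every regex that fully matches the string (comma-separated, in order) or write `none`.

1 → no match
2 → no match
3 → match
4 → no match
5 → match
6 → no match

3, 5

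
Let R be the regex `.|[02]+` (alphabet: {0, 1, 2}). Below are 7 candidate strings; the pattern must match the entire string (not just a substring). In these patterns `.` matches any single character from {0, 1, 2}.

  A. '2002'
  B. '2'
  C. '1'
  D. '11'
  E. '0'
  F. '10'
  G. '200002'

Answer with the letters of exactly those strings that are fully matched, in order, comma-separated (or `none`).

A → match
B → match
C → match
D → no match
E → match
F → no match
G → match

A, B, C, E, G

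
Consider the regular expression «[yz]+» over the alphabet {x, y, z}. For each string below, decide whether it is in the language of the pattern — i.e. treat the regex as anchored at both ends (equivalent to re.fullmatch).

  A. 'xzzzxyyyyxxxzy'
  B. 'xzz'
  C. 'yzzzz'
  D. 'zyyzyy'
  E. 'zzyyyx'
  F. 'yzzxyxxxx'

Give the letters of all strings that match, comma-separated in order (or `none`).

A → no match
B. 'xzz' → no match
C. 'yzzzz' → match
D. 'zyyzyy' → match
E. 'zzyyyx' → no match
F. 'yzzxyxxxx' → no match

C, D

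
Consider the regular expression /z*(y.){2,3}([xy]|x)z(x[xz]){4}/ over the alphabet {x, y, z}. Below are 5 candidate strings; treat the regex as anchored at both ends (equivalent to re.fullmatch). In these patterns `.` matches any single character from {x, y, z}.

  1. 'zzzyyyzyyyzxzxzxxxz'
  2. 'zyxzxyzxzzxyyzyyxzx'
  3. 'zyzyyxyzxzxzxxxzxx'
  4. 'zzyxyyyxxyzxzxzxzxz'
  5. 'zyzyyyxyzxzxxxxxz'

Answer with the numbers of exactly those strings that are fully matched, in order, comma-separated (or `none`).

1, 5

1 → match
2 → no match
3 → no match
4 → no match
5 → match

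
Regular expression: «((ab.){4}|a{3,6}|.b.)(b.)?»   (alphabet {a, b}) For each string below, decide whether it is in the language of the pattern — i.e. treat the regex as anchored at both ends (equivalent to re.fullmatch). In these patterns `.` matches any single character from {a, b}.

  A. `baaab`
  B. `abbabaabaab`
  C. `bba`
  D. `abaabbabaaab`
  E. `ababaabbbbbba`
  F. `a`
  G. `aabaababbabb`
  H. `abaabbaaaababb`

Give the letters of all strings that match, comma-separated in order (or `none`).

A. `baaab` → no match
B. `abbabaabaab` → no match
C. `bba` → match
D. `abaabbabaaab` → no match
E → no match
F. `a` → no match
G. `aabaababbabb` → no match
H → no match

C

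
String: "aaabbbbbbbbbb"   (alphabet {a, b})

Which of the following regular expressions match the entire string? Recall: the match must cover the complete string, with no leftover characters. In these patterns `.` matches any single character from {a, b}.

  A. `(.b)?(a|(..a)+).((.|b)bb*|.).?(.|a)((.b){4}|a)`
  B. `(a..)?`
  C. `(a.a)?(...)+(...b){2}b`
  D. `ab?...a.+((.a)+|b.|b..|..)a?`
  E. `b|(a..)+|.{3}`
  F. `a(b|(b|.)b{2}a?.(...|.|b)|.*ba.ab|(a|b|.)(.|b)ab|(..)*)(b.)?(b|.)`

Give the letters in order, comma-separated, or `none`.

A

A → match
B → no match
C → no match
D → no match
E → no match
F → no match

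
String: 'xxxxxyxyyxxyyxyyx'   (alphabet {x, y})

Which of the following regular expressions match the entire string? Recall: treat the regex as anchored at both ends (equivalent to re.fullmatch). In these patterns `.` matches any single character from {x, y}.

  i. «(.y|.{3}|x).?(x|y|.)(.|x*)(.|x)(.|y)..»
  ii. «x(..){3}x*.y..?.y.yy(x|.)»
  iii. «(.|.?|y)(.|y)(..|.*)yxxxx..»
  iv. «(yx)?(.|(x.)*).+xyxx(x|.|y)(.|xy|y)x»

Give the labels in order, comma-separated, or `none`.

i → no match
ii → match
iii → no match
iv → no match

ii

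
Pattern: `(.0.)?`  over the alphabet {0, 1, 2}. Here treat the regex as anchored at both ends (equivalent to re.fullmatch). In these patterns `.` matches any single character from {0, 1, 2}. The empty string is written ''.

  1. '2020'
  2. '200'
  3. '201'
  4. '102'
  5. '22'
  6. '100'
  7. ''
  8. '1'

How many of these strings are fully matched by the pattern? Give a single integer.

5

1 → no match
2 → match
3 → match
4 → match
5 → no match
6 → match
7 → match
8 → no match
Total matched: 5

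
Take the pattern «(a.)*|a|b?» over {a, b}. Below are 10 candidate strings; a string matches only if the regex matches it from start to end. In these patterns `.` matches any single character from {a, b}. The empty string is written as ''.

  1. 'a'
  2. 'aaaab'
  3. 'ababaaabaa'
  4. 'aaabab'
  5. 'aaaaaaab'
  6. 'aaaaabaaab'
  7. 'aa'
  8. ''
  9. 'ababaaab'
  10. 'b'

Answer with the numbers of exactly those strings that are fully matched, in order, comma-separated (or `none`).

1 → match
2 → no match
3 → match
4 → match
5 → match
6 → match
7 → match
8 → match
9 → match
10 → match

1, 3, 4, 5, 6, 7, 8, 9, 10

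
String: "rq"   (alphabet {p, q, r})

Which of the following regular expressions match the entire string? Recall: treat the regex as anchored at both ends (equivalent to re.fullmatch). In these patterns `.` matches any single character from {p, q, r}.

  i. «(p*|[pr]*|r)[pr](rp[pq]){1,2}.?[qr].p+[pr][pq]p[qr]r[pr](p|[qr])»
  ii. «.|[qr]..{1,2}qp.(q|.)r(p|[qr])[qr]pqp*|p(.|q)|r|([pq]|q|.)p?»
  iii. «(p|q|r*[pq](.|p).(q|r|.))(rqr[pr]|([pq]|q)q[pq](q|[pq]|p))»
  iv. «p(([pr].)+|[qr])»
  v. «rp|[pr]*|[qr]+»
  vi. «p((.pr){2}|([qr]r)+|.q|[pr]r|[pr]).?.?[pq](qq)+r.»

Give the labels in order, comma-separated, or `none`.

v

i → no match
ii → no match
iii → no match
iv → no match — must start with "p"
v → match
vi → no match — must start with "p"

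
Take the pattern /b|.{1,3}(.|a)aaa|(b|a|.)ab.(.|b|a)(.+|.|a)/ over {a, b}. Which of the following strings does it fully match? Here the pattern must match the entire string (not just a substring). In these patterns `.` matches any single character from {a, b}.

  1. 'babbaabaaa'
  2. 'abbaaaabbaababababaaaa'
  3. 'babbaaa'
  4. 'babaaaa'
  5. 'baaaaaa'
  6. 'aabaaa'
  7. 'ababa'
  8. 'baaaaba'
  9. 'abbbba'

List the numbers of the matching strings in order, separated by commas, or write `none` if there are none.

1. 'babbaabaaa' → match
2 → no match
3. 'babbaaa' → match
4. 'babaaaa' → match
5. 'baaaaaa' → match
6. 'aabaaa' → match
7. 'ababa' → no match
8. 'baaaaba' → no match
9. 'abbbba' → no match

1, 3, 4, 5, 6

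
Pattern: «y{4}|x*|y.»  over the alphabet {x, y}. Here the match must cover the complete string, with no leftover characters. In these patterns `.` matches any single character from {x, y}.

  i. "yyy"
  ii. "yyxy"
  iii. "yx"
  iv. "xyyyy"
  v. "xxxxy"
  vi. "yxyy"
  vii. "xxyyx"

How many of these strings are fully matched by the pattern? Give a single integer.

i → no match
ii → no match
iii → match
iv → no match
v → no match
vi → no match
vii → no match
Total matched: 1

1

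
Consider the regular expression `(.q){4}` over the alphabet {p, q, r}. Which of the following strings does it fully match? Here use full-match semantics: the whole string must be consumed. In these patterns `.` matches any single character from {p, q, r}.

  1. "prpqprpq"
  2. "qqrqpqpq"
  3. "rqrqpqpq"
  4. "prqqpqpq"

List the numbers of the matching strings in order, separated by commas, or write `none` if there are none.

1 → no match
2 → match
3 → match
4 → no match

2, 3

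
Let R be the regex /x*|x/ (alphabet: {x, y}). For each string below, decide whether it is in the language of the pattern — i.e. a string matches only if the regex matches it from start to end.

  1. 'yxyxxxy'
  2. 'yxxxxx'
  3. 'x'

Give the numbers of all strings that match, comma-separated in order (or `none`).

3

1 → no match
2 → no match
3 → match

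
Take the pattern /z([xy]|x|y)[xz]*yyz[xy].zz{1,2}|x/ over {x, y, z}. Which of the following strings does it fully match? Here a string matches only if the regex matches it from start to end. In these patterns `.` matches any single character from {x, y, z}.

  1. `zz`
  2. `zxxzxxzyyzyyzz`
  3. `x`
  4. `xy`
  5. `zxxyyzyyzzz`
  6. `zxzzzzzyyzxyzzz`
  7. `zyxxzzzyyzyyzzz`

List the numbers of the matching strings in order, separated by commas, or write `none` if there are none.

2, 3, 5, 6, 7

1 → no match
2 → match
3 → match
4 → no match
5 → match
6 → match
7 → match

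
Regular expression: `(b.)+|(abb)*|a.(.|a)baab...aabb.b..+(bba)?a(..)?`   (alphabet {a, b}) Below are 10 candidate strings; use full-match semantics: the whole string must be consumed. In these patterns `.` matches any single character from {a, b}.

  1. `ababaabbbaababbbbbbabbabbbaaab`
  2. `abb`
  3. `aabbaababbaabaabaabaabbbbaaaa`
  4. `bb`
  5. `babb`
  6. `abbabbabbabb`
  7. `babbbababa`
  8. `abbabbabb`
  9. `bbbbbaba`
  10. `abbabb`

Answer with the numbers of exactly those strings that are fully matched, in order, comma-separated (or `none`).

1 → no match
2 → match
3 → no match
4 → match
5 → match
6 → match
7 → match
8 → match
9 → match
10 → match

2, 4, 5, 6, 7, 8, 9, 10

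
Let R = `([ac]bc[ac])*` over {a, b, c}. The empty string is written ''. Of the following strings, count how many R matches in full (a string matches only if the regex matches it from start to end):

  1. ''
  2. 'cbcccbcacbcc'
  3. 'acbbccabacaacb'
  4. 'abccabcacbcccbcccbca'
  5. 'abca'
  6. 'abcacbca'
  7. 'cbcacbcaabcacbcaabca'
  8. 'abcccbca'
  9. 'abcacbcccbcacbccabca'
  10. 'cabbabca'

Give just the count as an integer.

8

1 → match
2 → match
3 → no match
4 → match
5 → match
6 → match
7 → match
8 → match
9 → match
10 → no match
Total matched: 8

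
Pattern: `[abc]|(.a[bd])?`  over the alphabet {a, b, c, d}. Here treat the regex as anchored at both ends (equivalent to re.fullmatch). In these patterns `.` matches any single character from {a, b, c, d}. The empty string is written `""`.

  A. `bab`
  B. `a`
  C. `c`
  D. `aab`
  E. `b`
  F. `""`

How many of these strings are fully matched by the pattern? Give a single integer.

A. `bab` → match
B. `a` → match
C. `c` → match
D. `aab` → match
E. `b` → match
F. `""` → match
Total matched: 6

6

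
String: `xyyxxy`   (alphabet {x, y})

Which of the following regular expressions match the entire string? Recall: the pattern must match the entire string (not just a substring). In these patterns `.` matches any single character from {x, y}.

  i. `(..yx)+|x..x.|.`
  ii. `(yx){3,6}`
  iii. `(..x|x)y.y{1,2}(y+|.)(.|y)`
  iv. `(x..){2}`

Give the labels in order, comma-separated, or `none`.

i → no match
ii → no match — must start with `yx`
iii → no match
iv → match

iv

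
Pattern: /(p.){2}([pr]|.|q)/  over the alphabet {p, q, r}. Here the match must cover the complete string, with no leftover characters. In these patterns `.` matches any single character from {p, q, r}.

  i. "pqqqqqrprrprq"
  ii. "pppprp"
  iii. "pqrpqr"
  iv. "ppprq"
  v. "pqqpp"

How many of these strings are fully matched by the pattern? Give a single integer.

i → no match
ii → no match
iii → no match
iv → match
v → no match
Total matched: 1

1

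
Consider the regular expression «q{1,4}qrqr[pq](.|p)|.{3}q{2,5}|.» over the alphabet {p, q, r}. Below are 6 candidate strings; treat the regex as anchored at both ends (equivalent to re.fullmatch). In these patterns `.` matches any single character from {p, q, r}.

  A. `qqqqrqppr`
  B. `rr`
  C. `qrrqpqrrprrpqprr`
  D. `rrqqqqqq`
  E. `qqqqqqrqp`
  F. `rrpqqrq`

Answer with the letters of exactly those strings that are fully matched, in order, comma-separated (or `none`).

A → no match
B → no match
C → no match
D → match
E → no match
F → no match

D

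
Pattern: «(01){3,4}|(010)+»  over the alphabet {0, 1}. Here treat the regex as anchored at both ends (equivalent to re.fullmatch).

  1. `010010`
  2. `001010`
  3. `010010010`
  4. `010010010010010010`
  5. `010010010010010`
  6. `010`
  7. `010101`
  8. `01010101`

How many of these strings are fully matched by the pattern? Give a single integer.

1 → match
2 → no match
3 → match
4 → match
5 → match
6 → match
7 → match
8 → match
Total matched: 7

7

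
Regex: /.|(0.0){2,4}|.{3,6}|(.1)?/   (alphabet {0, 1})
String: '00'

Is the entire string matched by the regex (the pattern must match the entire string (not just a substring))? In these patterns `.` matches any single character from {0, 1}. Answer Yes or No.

No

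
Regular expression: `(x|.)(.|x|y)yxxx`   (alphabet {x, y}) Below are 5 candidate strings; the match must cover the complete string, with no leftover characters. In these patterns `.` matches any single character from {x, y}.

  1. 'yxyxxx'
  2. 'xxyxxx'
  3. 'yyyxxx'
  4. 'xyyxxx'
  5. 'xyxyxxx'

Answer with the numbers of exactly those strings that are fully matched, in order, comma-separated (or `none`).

1, 2, 3, 4

1 → match
2 → match
3 → match
4 → match
5 → no match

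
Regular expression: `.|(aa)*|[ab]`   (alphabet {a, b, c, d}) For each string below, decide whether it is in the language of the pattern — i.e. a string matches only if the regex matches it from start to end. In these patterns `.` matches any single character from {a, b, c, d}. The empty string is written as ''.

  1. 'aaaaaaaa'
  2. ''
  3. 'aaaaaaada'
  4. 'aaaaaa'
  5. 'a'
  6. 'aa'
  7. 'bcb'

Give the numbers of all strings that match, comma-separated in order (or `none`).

1 → match
2 → match
3 → no match
4 → match
5 → match
6 → match
7 → no match

1, 2, 4, 5, 6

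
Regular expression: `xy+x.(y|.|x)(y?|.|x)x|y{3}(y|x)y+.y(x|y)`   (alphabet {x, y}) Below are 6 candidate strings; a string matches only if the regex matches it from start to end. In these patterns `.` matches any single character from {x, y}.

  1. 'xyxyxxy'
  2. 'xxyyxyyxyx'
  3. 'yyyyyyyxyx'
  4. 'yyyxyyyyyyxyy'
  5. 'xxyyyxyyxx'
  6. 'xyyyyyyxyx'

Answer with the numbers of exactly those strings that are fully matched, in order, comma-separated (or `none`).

3, 4

1. 'xyxyxxy' → no match
2. 'xxyyxyyxyx' → no match
3. 'yyyyyyyxyx' → match
4 → match
5. 'xxyyyxyyxx' → no match
6. 'xyyyyyyxyx' → no match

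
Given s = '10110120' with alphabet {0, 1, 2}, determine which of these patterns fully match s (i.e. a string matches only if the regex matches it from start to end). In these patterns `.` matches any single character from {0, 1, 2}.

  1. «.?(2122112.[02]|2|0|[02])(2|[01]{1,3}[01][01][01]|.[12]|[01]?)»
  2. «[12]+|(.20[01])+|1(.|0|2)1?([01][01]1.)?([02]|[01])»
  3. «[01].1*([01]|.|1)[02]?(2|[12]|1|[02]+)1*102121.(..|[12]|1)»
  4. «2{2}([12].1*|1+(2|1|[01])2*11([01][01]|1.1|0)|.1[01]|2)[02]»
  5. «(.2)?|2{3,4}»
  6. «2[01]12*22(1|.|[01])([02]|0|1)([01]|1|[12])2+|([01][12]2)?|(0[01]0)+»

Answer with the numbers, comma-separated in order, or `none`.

2

1 → no match
2 → match
3 → no match
4 → no match — must start with '2'
5 → no match
6 → no match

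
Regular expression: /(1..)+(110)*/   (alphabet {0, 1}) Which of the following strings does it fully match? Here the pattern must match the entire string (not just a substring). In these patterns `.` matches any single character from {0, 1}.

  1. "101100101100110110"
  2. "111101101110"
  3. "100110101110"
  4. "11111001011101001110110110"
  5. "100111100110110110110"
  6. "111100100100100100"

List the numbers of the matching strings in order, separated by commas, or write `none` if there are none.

1, 2, 3, 5, 6

1 → match
2 → match
3 → match
4 → no match
5 → match
6 → match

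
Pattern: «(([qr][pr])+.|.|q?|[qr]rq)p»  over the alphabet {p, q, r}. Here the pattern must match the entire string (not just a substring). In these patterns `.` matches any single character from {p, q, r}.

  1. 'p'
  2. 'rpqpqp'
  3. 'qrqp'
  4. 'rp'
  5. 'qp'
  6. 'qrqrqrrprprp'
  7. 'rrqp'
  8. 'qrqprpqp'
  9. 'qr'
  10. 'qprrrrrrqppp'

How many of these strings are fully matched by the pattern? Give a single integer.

9

1 → match
2 → match
3 → match
4 → match
5 → match
6 → match
7 → match
8 → match
9 → no match — must end with 'p'
10 → match
Total matched: 9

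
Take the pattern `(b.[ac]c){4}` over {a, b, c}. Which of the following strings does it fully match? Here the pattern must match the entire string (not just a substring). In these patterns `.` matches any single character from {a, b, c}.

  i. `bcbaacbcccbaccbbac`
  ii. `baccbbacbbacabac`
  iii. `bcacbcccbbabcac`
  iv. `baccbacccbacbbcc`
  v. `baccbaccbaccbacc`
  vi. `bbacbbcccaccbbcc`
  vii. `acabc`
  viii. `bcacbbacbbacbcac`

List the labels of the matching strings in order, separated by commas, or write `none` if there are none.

v, viii

i → no match
ii → no match
iii → no match
iv → no match
v → match
vi → no match
vii → no match — must start with `b`
viii → match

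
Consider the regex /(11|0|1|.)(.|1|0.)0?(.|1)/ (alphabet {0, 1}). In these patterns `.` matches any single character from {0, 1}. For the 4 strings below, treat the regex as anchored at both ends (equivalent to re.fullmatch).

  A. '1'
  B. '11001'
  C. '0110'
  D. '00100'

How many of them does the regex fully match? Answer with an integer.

A → no match
B → match
C → no match
D → match
Total matched: 2

2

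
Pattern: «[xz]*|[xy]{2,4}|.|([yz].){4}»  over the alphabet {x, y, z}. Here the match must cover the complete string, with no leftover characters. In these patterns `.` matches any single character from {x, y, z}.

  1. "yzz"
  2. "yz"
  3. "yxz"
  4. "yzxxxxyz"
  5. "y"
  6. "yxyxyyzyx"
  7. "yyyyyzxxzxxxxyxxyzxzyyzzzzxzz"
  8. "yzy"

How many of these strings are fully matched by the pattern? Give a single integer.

1

1. "yzz" → no match
2. "yz" → no match
3. "yxz" → no match
4. "yzxxxxyz" → no match
5. "y" → match
6. "yxyxyyzyx" → no match
7 → no match
8. "yzy" → no match
Total matched: 1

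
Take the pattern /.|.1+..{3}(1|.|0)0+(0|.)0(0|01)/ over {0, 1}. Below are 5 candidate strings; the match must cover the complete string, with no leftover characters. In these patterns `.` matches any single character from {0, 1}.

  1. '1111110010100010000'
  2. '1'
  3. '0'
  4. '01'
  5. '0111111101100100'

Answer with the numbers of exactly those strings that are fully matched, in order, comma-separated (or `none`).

2, 3, 5

1 → no match
2 → match
3 → match
4 → no match
5 → match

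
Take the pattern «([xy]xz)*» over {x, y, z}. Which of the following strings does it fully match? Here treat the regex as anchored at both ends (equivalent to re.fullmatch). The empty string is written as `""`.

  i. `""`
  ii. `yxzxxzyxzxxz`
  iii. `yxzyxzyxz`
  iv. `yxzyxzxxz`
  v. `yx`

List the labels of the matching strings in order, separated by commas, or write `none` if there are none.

i, ii, iii, iv

i → match
ii → match
iii → match
iv → match
v → no match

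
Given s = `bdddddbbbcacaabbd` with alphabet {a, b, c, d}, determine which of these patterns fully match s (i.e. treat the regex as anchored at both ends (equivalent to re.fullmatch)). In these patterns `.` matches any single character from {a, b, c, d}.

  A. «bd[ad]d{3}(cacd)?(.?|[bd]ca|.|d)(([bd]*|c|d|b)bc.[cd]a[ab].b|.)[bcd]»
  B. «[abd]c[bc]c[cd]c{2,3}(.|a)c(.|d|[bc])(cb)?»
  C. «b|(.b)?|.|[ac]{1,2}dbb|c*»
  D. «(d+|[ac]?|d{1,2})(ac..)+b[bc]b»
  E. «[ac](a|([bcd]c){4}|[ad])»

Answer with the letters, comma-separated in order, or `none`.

A

A → match
B → no match
C → no match
D → no match — must end with `b`
E → no match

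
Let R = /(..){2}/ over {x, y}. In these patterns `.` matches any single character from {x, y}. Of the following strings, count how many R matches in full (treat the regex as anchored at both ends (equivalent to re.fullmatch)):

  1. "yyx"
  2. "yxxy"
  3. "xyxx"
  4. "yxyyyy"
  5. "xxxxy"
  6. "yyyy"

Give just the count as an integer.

1 → no match
2 → match
3 → match
4 → no match
5 → no match
6 → match
Total matched: 3

3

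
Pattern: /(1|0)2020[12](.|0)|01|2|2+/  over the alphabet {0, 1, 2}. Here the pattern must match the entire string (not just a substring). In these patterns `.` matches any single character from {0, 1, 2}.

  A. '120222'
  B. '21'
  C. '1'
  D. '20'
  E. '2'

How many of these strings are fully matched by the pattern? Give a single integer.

1

A → no match
B → no match
C → no match
D → no match
E → match
Total matched: 1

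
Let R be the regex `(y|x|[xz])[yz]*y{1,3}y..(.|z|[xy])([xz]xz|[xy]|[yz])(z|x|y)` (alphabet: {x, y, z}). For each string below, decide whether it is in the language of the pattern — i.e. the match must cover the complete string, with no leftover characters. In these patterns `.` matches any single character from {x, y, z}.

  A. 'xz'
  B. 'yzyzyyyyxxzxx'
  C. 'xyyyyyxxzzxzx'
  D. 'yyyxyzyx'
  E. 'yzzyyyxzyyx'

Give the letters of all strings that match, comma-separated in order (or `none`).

A → no match
B → match
C → match
D → match
E → match

B, C, D, E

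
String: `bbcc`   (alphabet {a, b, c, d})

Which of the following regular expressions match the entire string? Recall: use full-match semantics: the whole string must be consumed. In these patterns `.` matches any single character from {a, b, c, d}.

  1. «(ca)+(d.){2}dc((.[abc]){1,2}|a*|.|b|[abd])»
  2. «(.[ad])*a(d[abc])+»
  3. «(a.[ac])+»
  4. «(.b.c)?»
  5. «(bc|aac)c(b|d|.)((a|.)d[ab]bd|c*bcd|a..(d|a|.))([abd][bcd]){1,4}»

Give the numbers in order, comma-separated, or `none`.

4

1 → no match — must start with `ca`
2 → no match
3 → no match — must start with `a`
4 → match
5 → no match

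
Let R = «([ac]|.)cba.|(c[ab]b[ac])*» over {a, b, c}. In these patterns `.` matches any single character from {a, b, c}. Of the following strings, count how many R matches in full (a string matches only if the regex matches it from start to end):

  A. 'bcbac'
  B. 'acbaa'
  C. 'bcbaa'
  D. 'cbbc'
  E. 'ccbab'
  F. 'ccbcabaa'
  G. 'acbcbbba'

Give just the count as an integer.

5

A. 'bcbac' → match
B. 'acbaa' → match
C. 'bcbaa' → match
D. 'cbbc' → match
E. 'ccbab' → match
F. 'ccbcabaa' → no match
G. 'acbcbbba' → no match
Total matched: 5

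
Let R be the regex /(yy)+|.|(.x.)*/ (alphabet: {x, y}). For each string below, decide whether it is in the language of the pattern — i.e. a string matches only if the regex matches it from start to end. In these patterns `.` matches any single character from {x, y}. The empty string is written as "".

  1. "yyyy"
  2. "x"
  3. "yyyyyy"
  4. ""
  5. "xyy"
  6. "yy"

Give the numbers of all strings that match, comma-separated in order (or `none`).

1, 2, 3, 4, 6

1 → match
2 → match
3 → match
4 → match
5 → no match
6 → match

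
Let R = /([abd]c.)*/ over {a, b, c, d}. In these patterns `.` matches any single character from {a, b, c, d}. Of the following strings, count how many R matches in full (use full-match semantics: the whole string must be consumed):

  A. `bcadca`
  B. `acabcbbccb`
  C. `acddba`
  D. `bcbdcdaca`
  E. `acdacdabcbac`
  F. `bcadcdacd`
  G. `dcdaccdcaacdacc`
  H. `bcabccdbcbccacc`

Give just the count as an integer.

A → match
B → no match
C → no match
D → match
E → no match
F → match
G → match
H → no match
Total matched: 4

4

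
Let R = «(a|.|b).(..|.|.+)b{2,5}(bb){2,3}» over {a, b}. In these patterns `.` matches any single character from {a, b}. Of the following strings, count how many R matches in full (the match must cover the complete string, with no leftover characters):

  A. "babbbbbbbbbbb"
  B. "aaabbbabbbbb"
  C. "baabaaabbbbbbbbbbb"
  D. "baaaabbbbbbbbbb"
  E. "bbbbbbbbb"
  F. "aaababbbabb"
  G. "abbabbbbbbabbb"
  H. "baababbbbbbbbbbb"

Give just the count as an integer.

5

A → match
B → no match
C → match
D → match
E → match
F → no match
G → no match
H → match
Total matched: 5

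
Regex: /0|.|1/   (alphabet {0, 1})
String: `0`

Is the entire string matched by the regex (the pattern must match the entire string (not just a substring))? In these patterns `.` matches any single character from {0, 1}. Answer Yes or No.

Yes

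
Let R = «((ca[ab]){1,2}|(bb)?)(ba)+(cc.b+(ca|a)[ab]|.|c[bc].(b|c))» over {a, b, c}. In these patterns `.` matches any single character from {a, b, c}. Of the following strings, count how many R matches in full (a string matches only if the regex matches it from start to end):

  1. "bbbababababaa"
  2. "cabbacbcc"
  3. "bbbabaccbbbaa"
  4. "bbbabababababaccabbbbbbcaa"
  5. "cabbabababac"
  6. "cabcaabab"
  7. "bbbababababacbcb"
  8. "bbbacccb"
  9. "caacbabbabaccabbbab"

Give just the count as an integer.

8

1 → match
2 → match
3 → match
4 → match
5 → match
6 → match
7 → match
8 → match
9 → no match
Total matched: 8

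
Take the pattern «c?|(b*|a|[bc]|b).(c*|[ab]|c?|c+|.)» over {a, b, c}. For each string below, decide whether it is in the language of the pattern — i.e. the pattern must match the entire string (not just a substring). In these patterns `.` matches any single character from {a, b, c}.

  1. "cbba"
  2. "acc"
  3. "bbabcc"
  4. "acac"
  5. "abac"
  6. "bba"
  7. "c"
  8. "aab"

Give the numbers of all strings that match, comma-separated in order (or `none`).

1. "cbba" → no match
2. "acc" → match
3. "bbabcc" → no match
4. "acac" → no match
5. "abac" → no match
6. "bba" → match
7. "c" → match
8. "aab" → match

2, 6, 7, 8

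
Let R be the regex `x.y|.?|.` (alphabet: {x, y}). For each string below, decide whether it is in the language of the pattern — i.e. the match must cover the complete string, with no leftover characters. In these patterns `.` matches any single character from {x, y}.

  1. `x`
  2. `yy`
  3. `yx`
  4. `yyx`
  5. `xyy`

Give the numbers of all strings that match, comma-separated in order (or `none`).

1, 5

1 → match
2 → no match
3 → no match
4 → no match
5 → match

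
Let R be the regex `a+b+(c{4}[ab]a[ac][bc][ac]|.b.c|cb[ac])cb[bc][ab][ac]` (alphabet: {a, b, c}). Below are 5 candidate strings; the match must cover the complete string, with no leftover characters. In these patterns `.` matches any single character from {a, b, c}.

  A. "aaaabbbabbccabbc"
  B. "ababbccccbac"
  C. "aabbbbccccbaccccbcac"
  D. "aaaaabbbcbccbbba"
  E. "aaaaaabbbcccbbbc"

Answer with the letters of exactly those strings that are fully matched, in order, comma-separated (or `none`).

C, D, E

A → no match
B. "ababbccccbac" → no match
C → match
D → match
E → match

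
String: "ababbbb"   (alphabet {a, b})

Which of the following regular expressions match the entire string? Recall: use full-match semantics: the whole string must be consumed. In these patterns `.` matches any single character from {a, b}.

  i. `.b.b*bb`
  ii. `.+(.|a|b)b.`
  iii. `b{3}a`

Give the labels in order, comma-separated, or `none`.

i → match
ii → match
iii → no match — must start with "b"

i, ii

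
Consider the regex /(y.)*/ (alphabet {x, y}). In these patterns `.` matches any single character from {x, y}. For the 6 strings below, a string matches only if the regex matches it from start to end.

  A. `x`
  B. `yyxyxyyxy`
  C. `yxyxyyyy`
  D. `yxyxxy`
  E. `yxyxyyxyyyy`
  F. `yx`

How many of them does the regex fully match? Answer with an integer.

A → no match
B → no match
C → match
D → no match
E → no match
F → match
Total matched: 2

2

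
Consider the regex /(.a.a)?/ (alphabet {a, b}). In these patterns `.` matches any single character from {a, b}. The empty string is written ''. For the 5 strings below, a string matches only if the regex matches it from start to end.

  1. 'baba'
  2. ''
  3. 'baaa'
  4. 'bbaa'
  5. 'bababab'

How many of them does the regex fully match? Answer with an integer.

1 → match
2 → match
3 → match
4 → no match
5 → no match
Total matched: 3

3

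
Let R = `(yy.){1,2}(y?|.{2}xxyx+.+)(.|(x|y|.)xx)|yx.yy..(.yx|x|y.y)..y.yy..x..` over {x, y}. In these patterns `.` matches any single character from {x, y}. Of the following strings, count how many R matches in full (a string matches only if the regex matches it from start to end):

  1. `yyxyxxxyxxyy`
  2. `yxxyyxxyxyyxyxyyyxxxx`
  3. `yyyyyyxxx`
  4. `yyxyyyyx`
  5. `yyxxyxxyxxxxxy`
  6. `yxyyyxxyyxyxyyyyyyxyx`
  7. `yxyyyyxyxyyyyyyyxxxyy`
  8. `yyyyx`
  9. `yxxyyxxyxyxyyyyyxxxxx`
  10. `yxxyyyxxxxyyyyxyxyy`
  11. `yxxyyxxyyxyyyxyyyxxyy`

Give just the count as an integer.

11

1 → match
2 → match
3 → match
4 → match
5 → match
6 → match
7 → match
8 → match
9 → match
10 → match
11 → match
Total matched: 11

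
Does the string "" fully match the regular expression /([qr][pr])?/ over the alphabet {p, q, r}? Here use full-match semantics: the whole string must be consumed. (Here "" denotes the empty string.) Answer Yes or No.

Yes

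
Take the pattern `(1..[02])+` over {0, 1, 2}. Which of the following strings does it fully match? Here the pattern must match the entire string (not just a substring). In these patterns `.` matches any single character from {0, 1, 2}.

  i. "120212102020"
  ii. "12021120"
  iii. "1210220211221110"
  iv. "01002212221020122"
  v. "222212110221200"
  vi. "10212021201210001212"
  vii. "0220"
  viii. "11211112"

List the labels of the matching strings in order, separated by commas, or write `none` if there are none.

i → no match
ii → match
iii → no match
iv → no match — must start with "1"
v → no match — must start with "1"
vi → no match
vii → no match — must start with "1"
viii → no match

ii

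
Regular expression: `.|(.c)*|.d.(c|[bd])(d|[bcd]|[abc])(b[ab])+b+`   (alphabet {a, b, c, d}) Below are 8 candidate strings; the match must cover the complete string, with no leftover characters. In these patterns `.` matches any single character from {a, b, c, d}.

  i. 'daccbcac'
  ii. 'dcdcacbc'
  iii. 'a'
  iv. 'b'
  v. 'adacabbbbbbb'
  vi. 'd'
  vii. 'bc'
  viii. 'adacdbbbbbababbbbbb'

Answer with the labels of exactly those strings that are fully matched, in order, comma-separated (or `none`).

i → no match
ii → match
iii → match
iv → match
v → match
vi → match
vii → match
viii → match

ii, iii, iv, v, vi, vii, viii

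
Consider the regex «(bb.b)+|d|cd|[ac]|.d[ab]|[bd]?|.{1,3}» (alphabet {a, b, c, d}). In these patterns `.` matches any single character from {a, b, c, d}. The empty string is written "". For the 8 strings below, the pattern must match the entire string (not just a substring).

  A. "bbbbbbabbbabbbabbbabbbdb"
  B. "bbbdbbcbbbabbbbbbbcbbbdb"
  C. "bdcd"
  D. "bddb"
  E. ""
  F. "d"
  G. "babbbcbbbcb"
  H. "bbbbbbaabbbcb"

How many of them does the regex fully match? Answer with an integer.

3

A → match
B → no match
C → no match
D → no match
E → match
F → match
G → no match
H → no match
Total matched: 3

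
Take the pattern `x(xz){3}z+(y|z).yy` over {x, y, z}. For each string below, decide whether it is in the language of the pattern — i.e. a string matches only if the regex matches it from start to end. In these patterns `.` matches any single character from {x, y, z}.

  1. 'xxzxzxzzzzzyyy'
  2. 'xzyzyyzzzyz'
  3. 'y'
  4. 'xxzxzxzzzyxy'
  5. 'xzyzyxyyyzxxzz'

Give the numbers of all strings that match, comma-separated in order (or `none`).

1

1 → match
2 → no match — must start with 'xxz'
3 → no match — must start with 'xxz'
4 → no match — must end with 'yy'
5 → no match — must start with 'xxz'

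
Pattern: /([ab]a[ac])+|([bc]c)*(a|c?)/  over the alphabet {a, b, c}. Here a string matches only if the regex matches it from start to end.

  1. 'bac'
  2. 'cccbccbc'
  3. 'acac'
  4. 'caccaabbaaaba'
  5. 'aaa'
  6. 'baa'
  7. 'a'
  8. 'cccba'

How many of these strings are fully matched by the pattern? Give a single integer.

1. 'bac' → match
2. 'cccbccbc' → no match
3. 'acac' → no match
4 → no match
5. 'aaa' → match
6. 'baa' → match
7. 'a' → match
8. 'cccba' → no match
Total matched: 4

4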